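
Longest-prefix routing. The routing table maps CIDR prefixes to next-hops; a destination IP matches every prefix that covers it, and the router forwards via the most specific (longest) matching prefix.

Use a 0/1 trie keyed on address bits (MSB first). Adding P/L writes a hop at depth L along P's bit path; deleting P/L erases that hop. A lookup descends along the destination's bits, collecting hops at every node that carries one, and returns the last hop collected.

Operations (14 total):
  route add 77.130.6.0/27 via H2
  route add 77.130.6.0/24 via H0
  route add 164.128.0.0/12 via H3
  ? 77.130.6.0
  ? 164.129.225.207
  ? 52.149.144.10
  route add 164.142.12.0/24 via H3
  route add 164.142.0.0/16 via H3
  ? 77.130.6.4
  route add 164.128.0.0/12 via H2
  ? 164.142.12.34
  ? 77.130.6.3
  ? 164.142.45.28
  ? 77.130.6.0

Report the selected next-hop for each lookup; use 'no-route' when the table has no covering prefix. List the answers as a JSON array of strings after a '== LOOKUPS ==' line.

Process each operation:
  + 77.130.6.0/27 (H2) depth=27
  + 77.130.6.0/24 (H0) depth=24
  + 164.128.0.0/12 (H3) depth=12
  lookup 77.130.6.0: bits 010011011000001000000110000 walk d0:-→d1:-→d2:-→d3:-→d4:-→d5:-→d6:-→d7:-→d8:-→d9:-→d10:-→d11:-→d12:-→d13:-→d14:-→d15:-→d16:-→d17:-→d18:-→d19:-→d20:-→d21:-→d22:-→d23:-→d24:H0→d25:-→d26:-→d27:H2 -> H2
  lookup 164.129.225.207: bits 101001001000 walk d0:-→d1:-→d2:-→d3:-→d4:-→d5:-→d6:-→d7:-→d8:-→d9:-→d10:-→d11:-→d12:H3 -> H3
  lookup 52.149.144.10: bits 0 walk d0:-→d1:- -> no-route
  + 164.142.12.0/24 (H3) depth=24
  + 164.142.0.0/16 (H3) depth=16
  lookup 77.130.6.4: bits 010011011000001000000110000 walk d0:-→d1:-→d2:-→d3:-→d4:-→d5:-→d6:-→d7:-→d8:-→d9:-→d10:-→d11:-→d12:-→d13:-→d14:-→d15:-→d16:-→d17:-→d18:-→d19:-→d20:-→d21:-→d22:-→d23:-→d24:H0→d25:-→d26:-→d27:H2 -> H2
  + 164.128.0.0/12 (H2) depth=12
  lookup 164.142.12.34: bits 101001001000111000001100 walk d0:-→d1:-→d2:-→d3:-→d4:-→d5:-→d6:-→d7:-→d8:-→d9:-→d10:-→d11:-→d12:H2→d13:-→d14:-→d15:-→d16:H3→d17:-→d18:-→d19:-→d20:-→d21:-→d22:-→d23:-→d24:H3 -> H3
  lookup 77.130.6.3: bits 010011011000001000000110000 walk d0:-→d1:-→d2:-→d3:-→d4:-→d5:-→d6:-→d7:-→d8:-→d9:-→d10:-→d11:-→d12:-→d13:-→d14:-→d15:-→d16:-→d17:-→d18:-→d19:-→d20:-→d21:-→d22:-→d23:-→d24:H0→d25:-→d26:-→d27:H2 -> H2
  lookup 164.142.45.28: bits 101001001000111000 walk d0:-→d1:-→d2:-→d3:-→d4:-→d5:-→d6:-→d7:-→d8:-→d9:-→d10:-→d11:-→d12:H2→d13:-→d14:-→d15:-→d16:H3→d17:-→d18:- -> H3
  lookup 77.130.6.0: bits 010011011000001000000110000 walk d0:-→d1:-→d2:-→d3:-→d4:-→d5:-→d6:-→d7:-→d8:-→d9:-→d10:-→d11:-→d12:-→d13:-→d14:-→d15:-→d16:-→d17:-→d18:-→d19:-→d20:-→d21:-→d22:-→d23:-→d24:H0→d25:-→d26:-→d27:H2 -> H2

== LOOKUPS ==
["H2","H3","no-route","H2","H3","H2","H3","H2"]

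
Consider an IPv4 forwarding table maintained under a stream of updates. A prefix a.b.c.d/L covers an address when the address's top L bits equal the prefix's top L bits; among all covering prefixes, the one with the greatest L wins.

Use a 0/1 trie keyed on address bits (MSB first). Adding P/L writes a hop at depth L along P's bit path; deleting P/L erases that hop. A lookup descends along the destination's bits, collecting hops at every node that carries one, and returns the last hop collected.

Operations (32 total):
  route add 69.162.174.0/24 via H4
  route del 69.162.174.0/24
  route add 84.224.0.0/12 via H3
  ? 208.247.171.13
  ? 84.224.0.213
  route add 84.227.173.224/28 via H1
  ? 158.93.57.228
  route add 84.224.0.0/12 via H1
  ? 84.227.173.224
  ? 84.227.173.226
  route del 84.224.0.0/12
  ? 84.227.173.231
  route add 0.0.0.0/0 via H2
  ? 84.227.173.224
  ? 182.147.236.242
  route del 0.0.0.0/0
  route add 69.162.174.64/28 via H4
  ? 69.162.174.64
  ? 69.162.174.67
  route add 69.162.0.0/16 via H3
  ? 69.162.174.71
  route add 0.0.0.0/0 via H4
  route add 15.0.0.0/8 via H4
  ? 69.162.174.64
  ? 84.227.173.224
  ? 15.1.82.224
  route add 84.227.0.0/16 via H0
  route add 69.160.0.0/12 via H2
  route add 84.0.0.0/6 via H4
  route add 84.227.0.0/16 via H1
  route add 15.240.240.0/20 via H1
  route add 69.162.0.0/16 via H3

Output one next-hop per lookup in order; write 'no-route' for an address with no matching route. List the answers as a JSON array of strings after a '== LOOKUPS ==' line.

Process each operation:
  add 69.162.174.0/24 -> H4 at depth 24
  - 69.162.174.0/24 clear@24
  add 84.224.0.0/12 -> H3 at depth 12
  Q 208.247.171.13: descend ε ; hops seen [∅] ; pick no-route
  Q 84.224.0.213: descend 010101001110 ; hops seen [H3] ; pick H3
  add 84.227.173.224/28 -> H1 at depth 28
  Q 158.93.57.228: descend ε ; hops seen [∅] ; pick no-route
  add 84.224.0.0/12 -> H1 at depth 12
  Q 84.227.173.224: descend 0101010011100011101011011110 ; hops seen [H1,H1] ; pick H1
  Q 84.227.173.226: descend 0101010011100011101011011110 ; hops seen [H1,H1] ; pick H1
  - 84.224.0.0/12 clear@12
  Q 84.227.173.231: descend 0101010011100011101011011110 ; hops seen [H1] ; pick H1
  add 0.0.0.0/0 -> H2 at depth 0
  Q 84.227.173.224: descend 0101010011100011101011011110 ; hops seen [H2,H1] ; pick H1
  Q 182.147.236.242: descend ε ; hops seen [H2] ; pick H2
  - 0.0.0.0/0 clear@0
  add 69.162.174.64/28 -> H4 at depth 28
  Q 69.162.174.64: descend 0100010110100010101011100100 ; hops seen [H4] ; pick H4
  Q 69.162.174.67: descend 0100010110100010101011100100 ; hops seen [H4] ; pick H4
  add 69.162.0.0/16 -> H3 at depth 16
  Q 69.162.174.71: descend 0100010110100010101011100100 ; hops seen [H3,H4] ; pick H4
  add 0.0.0.0/0 -> H4 at depth 0
  add 15.0.0.0/8 -> H4 at depth 8
  Q 69.162.174.64: descend 0100010110100010101011100100 ; hops seen [H4,H3,H4] ; pick H4
  Q 84.227.173.224: descend 0101010011100011101011011110 ; hops seen [H4,H1] ; pick H1
  Q 15.1.82.224: descend 00001111 ; hops seen [H4,H4] ; pick H4
  add 84.227.0.0/16 -> H0 at depth 16
  add 69.160.0.0/12 -> H2 at depth 12
  add 84.0.0.0/6 -> H4 at depth 6
  add 84.227.0.0/16 -> H1 at depth 16
  add 15.240.240.0/20 -> H1 at depth 20
  add 69.162.0.0/16 -> H3 at depth 16

== LOOKUPS ==
["no-route","H3","no-route","H1","H1","H1","H1","H2","H4","H4","H4","H4","H1","H4"]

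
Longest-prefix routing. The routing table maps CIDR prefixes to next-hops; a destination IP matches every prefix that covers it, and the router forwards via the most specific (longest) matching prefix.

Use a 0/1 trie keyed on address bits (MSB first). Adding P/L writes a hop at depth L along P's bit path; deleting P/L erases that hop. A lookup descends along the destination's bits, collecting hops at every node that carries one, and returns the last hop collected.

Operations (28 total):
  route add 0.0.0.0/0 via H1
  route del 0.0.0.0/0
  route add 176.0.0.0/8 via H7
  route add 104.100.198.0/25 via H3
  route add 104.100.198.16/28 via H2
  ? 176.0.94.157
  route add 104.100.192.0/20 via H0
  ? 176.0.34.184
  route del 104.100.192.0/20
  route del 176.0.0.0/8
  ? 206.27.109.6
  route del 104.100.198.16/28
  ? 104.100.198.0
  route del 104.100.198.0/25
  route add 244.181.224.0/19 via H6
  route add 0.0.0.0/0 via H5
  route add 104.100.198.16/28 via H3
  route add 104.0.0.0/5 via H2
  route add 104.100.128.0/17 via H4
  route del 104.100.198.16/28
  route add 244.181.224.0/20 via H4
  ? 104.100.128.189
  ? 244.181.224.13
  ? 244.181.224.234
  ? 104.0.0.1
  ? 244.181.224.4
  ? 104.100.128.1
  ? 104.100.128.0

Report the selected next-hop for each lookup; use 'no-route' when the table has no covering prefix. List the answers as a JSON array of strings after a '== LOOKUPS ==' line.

Process each operation:
  + 0.0.0.0/0 (H1) depth=0
  del 0.0.0.0/0 (clear depth 0)
  + 176.0.0.0/8 (H7) depth=8
  + 104.100.198.0/25 (H3) depth=25
  + 104.100.198.16/28 (H2) depth=28
  ? 176.0.94.157  path d0:-→d1:-→d2:-→d3:-→d4:-→d5:-→d6:-→d7:-→d8:H7  best=H7
  + 104.100.192.0/20 (H0) depth=20
  ? 176.0.34.184  path d0:-→d1:-→d2:-→d3:-→d4:-→d5:-→d6:-→d7:-→d8:H7  best=H7
  del 104.100.192.0/20 (clear depth 20)
  del 176.0.0.0/8 (clear depth 8)
  ? 206.27.109.6  path d0:-→d1:-  best=no-route
  del 104.100.198.16/28 (clear depth 28)
  ? 104.100.198.0  path d0:-→d1:-→d2:-→d3:-→d4:-→d5:-→d6:-→d7:-→d8:-→d9:-→d10:-→d11:-→d12:-→d13:-→d14:-→d15:-→d16:-→d17:-→d18:-→d19:-→d20:-→d21:-→d22:-→d23:-→d24:-→d25:H3→d26:-→d27:-  best=H3
  del 104.100.198.0/25 (clear depth 25)
  + 244.181.224.0/19 (H6) depth=19
  + 0.0.0.0/0 (H5) depth=0
  + 104.100.198.16/28 (H3) depth=28
  + 104.0.0.0/5 (H2) depth=5
  + 104.100.128.0/17 (H4) depth=17
  del 104.100.198.16/28 (clear depth 28)
  + 244.181.224.0/20 (H4) depth=20
  ? 104.100.128.189  path d0:H5→d1:-→d2:-→d3:-→d4:-→d5:H2→d6:-→d7:-→d8:-→d9:-→d10:-→d11:-→d12:-→d13:-→d14:-→d15:-→d16:-→d17:H4  best=H4
  ? 244.181.224.13  path d0:H5→d1:-→d2:-→d3:-→d4:-→d5:-→d6:-→d7:-→d8:-→d9:-→d10:-→d11:-→d12:-→d13:-→d14:-→d15:-→d16:-→d17:-→d18:-→d19:H6→d20:H4  best=H4
  ? 244.181.224.234  path d0:H5→d1:-→d2:-→d3:-→d4:-→d5:-→d6:-→d7:-→d8:-→d9:-→d10:-→d11:-→d12:-→d13:-→d14:-→d15:-→d16:-→d17:-→d18:-→d19:H6→d20:H4  best=H4
  ? 104.0.0.1  path d0:H5→d1:-→d2:-→d3:-→d4:-→d5:H2→d6:-→d7:-→d8:-→d9:-  best=H2
  ? 244.181.224.4  path d0:H5→d1:-→d2:-→d3:-→d4:-→d5:-→d6:-→d7:-→d8:-→d9:-→d10:-→d11:-→d12:-→d13:-→d14:-→d15:-→d16:-→d17:-→d18:-→d19:H6→d20:H4  best=H4
  ? 104.100.128.1  path d0:H5→d1:-→d2:-→d3:-→d4:-→d5:H2→d6:-→d7:-→d8:-→d9:-→d10:-→d11:-→d12:-→d13:-→d14:-→d15:-→d16:-→d17:H4  best=H4
  ? 104.100.128.0  path d0:H5→d1:-→d2:-→d3:-→d4:-→d5:H2→d6:-→d7:-→d8:-→d9:-→d10:-→d11:-→d12:-→d13:-→d14:-→d15:-→d16:-→d17:H4  best=H4

== LOOKUPS ==
["H7","H7","no-route","H3","H4","H4","H4","H2","H4","H4","H4"]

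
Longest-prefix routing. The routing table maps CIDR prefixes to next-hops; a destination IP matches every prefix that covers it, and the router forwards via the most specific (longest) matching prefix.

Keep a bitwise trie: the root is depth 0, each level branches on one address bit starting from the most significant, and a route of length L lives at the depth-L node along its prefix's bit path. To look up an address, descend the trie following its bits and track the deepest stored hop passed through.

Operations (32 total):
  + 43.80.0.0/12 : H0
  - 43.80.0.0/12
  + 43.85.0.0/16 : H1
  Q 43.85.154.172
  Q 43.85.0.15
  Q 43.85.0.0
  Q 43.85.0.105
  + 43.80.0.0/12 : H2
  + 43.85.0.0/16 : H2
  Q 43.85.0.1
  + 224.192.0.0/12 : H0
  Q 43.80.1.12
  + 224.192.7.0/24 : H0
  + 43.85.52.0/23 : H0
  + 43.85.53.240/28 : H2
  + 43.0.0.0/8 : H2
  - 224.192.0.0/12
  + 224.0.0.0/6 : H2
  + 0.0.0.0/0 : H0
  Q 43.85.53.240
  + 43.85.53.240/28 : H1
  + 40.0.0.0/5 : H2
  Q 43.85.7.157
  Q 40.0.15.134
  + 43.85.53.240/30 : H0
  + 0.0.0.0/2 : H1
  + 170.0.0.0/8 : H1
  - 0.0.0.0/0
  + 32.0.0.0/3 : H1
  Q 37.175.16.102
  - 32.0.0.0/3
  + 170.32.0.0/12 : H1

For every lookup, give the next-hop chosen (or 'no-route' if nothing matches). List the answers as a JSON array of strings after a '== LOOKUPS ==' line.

Trace:
  + 43.80.0.0/12 (H0) depth=12
  del 43.80.0.0/12 (clear depth 12)
  + 43.85.0.0/16 (H1) depth=16
  Q 43.85.154.172: descend 0010101101010101 ; hops seen [H1] ; pick H1
  Q 43.85.0.15: descend 0010101101010101 ; hops seen [H1] ; pick H1
  Q 43.85.0.0: descend 0010101101010101 ; hops seen [H1] ; pick H1
  Q 43.85.0.105: descend 0010101101010101 ; hops seen [H1] ; pick H1
  + 43.80.0.0/12 (H2) depth=12
  + 43.85.0.0/16 (H2) depth=16
  Q 43.85.0.1: descend 0010101101010101 ; hops seen [H2,H2] ; pick H2
  + 224.192.0.0/12 (H0) depth=12
  Q 43.80.1.12: descend 0010101101010 ; hops seen [H2] ; pick H2
  + 224.192.7.0/24 (H0) depth=24
  + 43.85.52.0/23 (H0) depth=23
  + 43.85.53.240/28 (H2) depth=28
  + 43.0.0.0/8 (H2) depth=8
  del 224.192.0.0/12 (clear depth 12)
  + 224.0.0.0/6 (H2) depth=6
  + 0.0.0.0/0 (H0) depth=0
  Q 43.85.53.240: descend 0010101101010101001101011111 ; hops seen [H0,H2,H2,H2,H0,H2] ; pick H2
  + 43.85.53.240/28 (H1) depth=28
  + 40.0.0.0/5 (H2) depth=5
  Q 43.85.7.157: descend 001010110101010100 ; hops seen [H0,H2,H2,H2,H2] ; pick H2
  Q 40.0.15.134: descend 001010 ; hops seen [H0,H2] ; pick H2
  + 43.85.53.240/30 (H0) depth=30
  + 0.0.0.0/2 (H1) depth=2
  + 170.0.0.0/8 (H1) depth=8
  del 0.0.0.0/0 (clear depth 0)
  + 32.0.0.0/3 (H1) depth=3
  Q 37.175.16.102: descend 0010 ; hops seen [H1,H1] ; pick H1
  del 32.0.0.0/3 (clear depth 3)
  + 170.32.0.0/12 (H1) depth=12

== LOOKUPS ==
["H1","H1","H1","H1","H2","H2","H2","H2","H2","H1"]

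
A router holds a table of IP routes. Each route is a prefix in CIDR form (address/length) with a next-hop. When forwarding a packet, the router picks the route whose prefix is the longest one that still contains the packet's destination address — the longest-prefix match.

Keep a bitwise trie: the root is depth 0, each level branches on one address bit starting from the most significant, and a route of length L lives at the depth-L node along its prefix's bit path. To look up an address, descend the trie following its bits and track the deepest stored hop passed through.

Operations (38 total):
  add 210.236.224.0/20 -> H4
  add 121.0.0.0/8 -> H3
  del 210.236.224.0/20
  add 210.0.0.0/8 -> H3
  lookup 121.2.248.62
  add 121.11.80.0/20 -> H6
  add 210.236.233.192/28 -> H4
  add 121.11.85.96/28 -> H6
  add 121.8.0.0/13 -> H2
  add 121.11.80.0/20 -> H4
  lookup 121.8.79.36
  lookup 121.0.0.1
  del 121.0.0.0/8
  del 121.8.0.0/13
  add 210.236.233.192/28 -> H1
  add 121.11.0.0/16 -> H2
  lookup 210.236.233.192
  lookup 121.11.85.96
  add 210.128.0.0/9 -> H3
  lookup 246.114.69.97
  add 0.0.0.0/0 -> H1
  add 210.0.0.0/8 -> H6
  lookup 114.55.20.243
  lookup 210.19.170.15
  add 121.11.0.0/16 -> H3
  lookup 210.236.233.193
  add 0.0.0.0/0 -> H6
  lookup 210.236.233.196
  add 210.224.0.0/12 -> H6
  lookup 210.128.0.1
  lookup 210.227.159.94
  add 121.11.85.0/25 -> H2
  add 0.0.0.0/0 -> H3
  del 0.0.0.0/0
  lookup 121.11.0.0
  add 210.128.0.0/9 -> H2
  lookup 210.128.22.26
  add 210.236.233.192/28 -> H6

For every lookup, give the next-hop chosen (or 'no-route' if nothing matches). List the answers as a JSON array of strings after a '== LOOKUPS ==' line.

Apply in order:
  + 210.236.224.0/20 (H4) depth=20
  + 121.0.0.0/8 (H3) depth=8
  del 210.236.224.0/20 (clear depth 20)
  + 210.0.0.0/8 (H3) depth=8
  lookup 121.2.248.62: bits 01111001 walk d0:-→d1:-→d2:-→d3:-→d4:-→d5:-→d6:-→d7:-→d8:H3 -> H3
  + 121.11.80.0/20 (H6) depth=20
  + 210.236.233.192/28 (H4) depth=28
  + 121.11.85.96/28 (H6) depth=28
  + 121.8.0.0/13 (H2) depth=13
  + 121.11.80.0/20 (H4) depth=20
  lookup 121.8.79.36: bits 01111001000010 walk d0:-→d1:-→d2:-→d3:-→d4:-→d5:-→d6:-→d7:-→d8:H3→d9:-→d10:-→d11:-→d12:-→d13:H2→d14:- -> H2
  lookup 121.0.0.1: bits 011110010000 walk d0:-→d1:-→d2:-→d3:-→d4:-→d5:-→d6:-→d7:-→d8:H3→d9:-→d10:-→d11:-→d12:- -> H3
  del 121.0.0.0/8 (clear depth 8)
  del 121.8.0.0/13 (clear depth 13)
  + 210.236.233.192/28 (H1) depth=28
  + 121.11.0.0/16 (H2) depth=16
  lookup 210.236.233.192: bits 1101001011101100111010011100 walk d0:-→d1:-→d2:-→d3:-→d4:-→d5:-→d6:-→d7:-→d8:H3→d9:-→d10:-→d11:-→d12:-→d13:-→d14:-→d15:-→d16:-→d17:-→d18:-→d19:-→d20:-→d21:-→d22:-→d23:-→d24:-→d25:-→d26:-→d27:-→d28:H1 -> H1
  lookup 121.11.85.96: bits 0111100100001011010101010110 walk d0:-→d1:-→d2:-→d3:-→d4:-→d5:-→d6:-→d7:-→d8:-→d9:-→d10:-→d11:-→d12:-→d13:-→d14:-→d15:-→d16:H2→d17:-→d18:-→d19:-→d20:H4→d21:-→d22:-→d23:-→d24:-→d25:-→d26:-→d27:-→d28:H6 -> H6
  + 210.128.0.0/9 (H3) depth=9
  lookup 246.114.69.97: bits 11 walk d0:-→d1:-→d2:- -> no-route
  + 0.0.0.0/0 (H1) depth=0
  + 210.0.0.0/8 (H6) depth=8
  lookup 114.55.20.243: bits 0111 walk d0:H1→d1:-→d2:-→d3:-→d4:- -> H1
  lookup 210.19.170.15: bits 11010010 walk d0:H1→d1:-→d2:-→d3:-→d4:-→d5:-→d6:-→d7:-→d8:H6 -> H6
  + 121.11.0.0/16 (H3) depth=16
  lookup 210.236.233.193: bits 1101001011101100111010011100 walk d0:H1→d1:-→d2:-→d3:-→d4:-→d5:-→d6:-→d7:-→d8:H6→d9:H3→d10:-→d11:-→d12:-→d13:-→d14:-→d15:-→d16:-→d17:-→d18:-→d19:-→d20:-→d21:-→d22:-→d23:-→d24:-→d25:-→d26:-→d27:-→d28:H1 -> H1
  + 0.0.0.0/0 (H6) depth=0
  lookup 210.236.233.196: bits 1101001011101100111010011100 walk d0:H6→d1:-→d2:-→d3:-→d4:-→d5:-→d6:-→d7:-→d8:H6→d9:H3→d10:-→d11:-→d12:-→d13:-→d14:-→d15:-→d16:-→d17:-→d18:-→d19:-→d20:-→d21:-→d22:-→d23:-→d24:-→d25:-→d26:-→d27:-→d28:H1 -> H1
  + 210.224.0.0/12 (H6) depth=12
  lookup 210.128.0.1: bits 110100101 walk d0:H6→d1:-→d2:-→d3:-→d4:-→d5:-→d6:-→d7:-→d8:H6→d9:H3 -> H3
  lookup 210.227.159.94: bits 110100101110 walk d0:H6→d1:-→d2:-→d3:-→d4:-→d5:-→d6:-→d7:-→d8:H6→d9:H3→d10:-→d11:-→d12:H6 -> H6
  + 121.11.85.0/25 (H2) depth=25
  + 0.0.0.0/0 (H3) depth=0
  del 0.0.0.0/0 (clear depth 0)
  lookup 121.11.0.0: bits 01111001000010110 walk d0:-→d1:-→d2:-→d3:-→d4:-→d5:-→d6:-→d7:-→d8:-→d9:-→d10:-→d11:-→d12:-→d13:-→d14:-→d15:-→d16:H3→d17:- -> H3
  + 210.128.0.0/9 (H2) depth=9
  lookup 210.128.22.26: bits 110100101 walk d0:-→d1:-→d2:-→d3:-→d4:-→d5:-→d6:-→d7:-→d8:H6→d9:H2 -> H2
  + 210.236.233.192/28 (H6) depth=28

== LOOKUPS ==
["H3","H2","H3","H1","H6","no-route","H1","H6","H1","H1","H3","H6","H3","H2"]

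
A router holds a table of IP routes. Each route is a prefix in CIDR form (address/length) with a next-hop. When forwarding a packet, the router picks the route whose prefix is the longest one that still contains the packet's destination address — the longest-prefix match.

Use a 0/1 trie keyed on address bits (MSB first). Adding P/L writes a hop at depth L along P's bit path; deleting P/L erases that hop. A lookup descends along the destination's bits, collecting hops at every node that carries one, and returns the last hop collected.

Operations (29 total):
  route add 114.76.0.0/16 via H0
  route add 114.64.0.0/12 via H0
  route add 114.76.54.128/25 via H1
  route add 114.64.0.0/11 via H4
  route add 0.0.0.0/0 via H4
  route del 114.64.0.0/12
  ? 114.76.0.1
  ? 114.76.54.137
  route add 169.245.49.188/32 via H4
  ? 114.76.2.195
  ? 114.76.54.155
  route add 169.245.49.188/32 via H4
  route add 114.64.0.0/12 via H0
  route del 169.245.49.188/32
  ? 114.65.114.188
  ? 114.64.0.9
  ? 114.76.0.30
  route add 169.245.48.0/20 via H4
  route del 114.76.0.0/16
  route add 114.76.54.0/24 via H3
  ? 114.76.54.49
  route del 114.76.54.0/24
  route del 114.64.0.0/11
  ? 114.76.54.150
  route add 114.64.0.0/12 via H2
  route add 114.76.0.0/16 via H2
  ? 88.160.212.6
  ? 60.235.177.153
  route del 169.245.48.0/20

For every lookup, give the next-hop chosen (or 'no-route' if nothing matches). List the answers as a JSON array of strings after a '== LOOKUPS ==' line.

Trace:
  add 114.76.0.0/16 -> H0 at depth 16
  add 114.64.0.0/12 -> H0 at depth 12
  add 114.76.54.128/25 -> H1 at depth 25
  add 114.64.0.0/11 -> H4 at depth 11
  add 0.0.0.0/0 -> H4 at depth 0
  del 114.64.0.0/12 (clear depth 12)
  ? 114.76.0.1  path d0:H4→d1:-→d2:-→d3:-→d4:-→d5:-→d6:-→d7:-→d8:-→d9:-→d10:-→d11:H4→d12:-→d13:-→d14:-→d15:-→d16:H0→d17:-→d18:-  best=H0
  ? 114.76.54.137  path d0:H4→d1:-→d2:-→d3:-→d4:-→d5:-→d6:-→d7:-→d8:-→d9:-→d10:-→d11:H4→d12:-→d13:-→d14:-→d15:-→d16:H0→d17:-→d18:-→d19:-→d20:-→d21:-→d22:-→d23:-→d24:-→d25:H1  best=H1
  add 169.245.49.188/32 -> H4 at depth 32
  ? 114.76.2.195  path d0:H4→d1:-→d2:-→d3:-→d4:-→d5:-→d6:-→d7:-→d8:-→d9:-→d10:-→d11:H4→d12:-→d13:-→d14:-→d15:-→d16:H0→d17:-→d18:-  best=H0
  ? 114.76.54.155  path d0:H4→d1:-→d2:-→d3:-→d4:-→d5:-→d6:-→d7:-→d8:-→d9:-→d10:-→d11:H4→d12:-→d13:-→d14:-→d15:-→d16:H0→d17:-→d18:-→d19:-→d20:-→d21:-→d22:-→d23:-→d24:-→d25:H1  best=H1
  add 169.245.49.188/32 -> H4 at depth 32
  add 114.64.0.0/12 -> H0 at depth 12
  del 169.245.49.188/32 (clear depth 32)
  ? 114.65.114.188  path d0:H4→d1:-→d2:-→d3:-→d4:-→d5:-→d6:-→d7:-→d8:-→d9:-→d10:-→d11:H4→d12:H0  best=H0
  ? 114.64.0.9  path d0:H4→d1:-→d2:-→d3:-→d4:-→d5:-→d6:-→d7:-→d8:-→d9:-→d10:-→d11:H4→d12:H0  best=H0
  ? 114.76.0.30  path d0:H4→d1:-→d2:-→d3:-→d4:-→d5:-→d6:-→d7:-→d8:-→d9:-→d10:-→d11:H4→d12:H0→d13:-→d14:-→d15:-→d16:H0→d17:-→d18:-  best=H0
  add 169.245.48.0/20 -> H4 at depth 20
  del 114.76.0.0/16 (clear depth 16)
  add 114.76.54.0/24 -> H3 at depth 24
  ? 114.76.54.49  path d0:H4→d1:-→d2:-→d3:-→d4:-→d5:-→d6:-→d7:-→d8:-→d9:-→d10:-→d11:H4→d12:H0→d13:-→d14:-→d15:-→d16:-→d17:-→d18:-→d19:-→d20:-→d21:-→d22:-→d23:-→d24:H3  best=H3
  del 114.76.54.0/24 (clear depth 24)
  del 114.64.0.0/11 (clear depth 11)
  ? 114.76.54.150  path d0:H4→d1:-→d2:-→d3:-→d4:-→d5:-→d6:-→d7:-→d8:-→d9:-→d10:-→d11:-→d12:H0→d13:-→d14:-→d15:-→d16:-→d17:-→d18:-→d19:-→d20:-→d21:-→d22:-→d23:-→d24:-→d25:H1  best=H1
  add 114.64.0.0/12 -> H2 at depth 12
  add 114.76.0.0/16 -> H2 at depth 16
  ? 88.160.212.6  path d0:H4→d1:-→d2:-  best=H4
  ? 60.235.177.153  path d0:H4→d1:-  best=H4
  del 169.245.48.0/20 (clear depth 20)

== LOOKUPS ==
["H0","H1","H0","H1","H0","H0","H0","H3","H1","H4","H4"]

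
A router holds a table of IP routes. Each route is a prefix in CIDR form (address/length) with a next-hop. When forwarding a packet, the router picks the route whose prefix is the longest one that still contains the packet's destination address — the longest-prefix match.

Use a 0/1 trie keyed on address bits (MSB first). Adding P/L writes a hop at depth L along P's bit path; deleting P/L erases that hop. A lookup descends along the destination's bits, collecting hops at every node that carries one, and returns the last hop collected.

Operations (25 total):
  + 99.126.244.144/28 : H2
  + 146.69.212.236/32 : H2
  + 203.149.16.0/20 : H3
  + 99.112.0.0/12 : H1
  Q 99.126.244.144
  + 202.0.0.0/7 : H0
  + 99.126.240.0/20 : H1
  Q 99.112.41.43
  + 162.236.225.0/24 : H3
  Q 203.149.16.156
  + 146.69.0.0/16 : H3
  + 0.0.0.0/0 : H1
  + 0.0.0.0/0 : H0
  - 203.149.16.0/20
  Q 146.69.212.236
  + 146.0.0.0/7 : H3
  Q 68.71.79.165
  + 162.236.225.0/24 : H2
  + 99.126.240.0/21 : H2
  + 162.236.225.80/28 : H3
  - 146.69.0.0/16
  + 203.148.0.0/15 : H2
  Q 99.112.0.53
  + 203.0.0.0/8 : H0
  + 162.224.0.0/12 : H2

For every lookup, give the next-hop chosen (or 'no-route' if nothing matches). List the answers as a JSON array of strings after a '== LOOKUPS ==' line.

Apply in order:
  + 99.126.244.144/28 (H2) depth=28
  + 146.69.212.236/32 (H2) depth=32
  + 203.149.16.0/20 (H3) depth=20
  + 99.112.0.0/12 (H1) depth=12
  ? 99.126.244.144  path d0:-→d1:-→d2:-→d3:-→d4:-→d5:-→d6:-→d7:-→d8:-→d9:-→d10:-→d11:-→d12:H1→d13:-→d14:-→d15:-→d16:-→d17:-→d18:-→d19:-→d20:-→d21:-→d22:-→d23:-→d24:-→d25:-→d26:-→d27:-→d28:H2  best=H2
  + 202.0.0.0/7 (H0) depth=7
  + 99.126.240.0/20 (H1) depth=20
  ? 99.112.41.43  path d0:-→d1:-→d2:-→d3:-→d4:-→d5:-→d6:-→d7:-→d8:-→d9:-→d10:-→d11:-→d12:H1  best=H1
  + 162.236.225.0/24 (H3) depth=24
  ? 203.149.16.156  path d0:-→d1:-→d2:-→d3:-→d4:-→d5:-→d6:-→d7:H0→d8:-→d9:-→d10:-→d11:-→d12:-→d13:-→d14:-→d15:-→d16:-→d17:-→d18:-→d19:-→d20:H3  best=H3
  + 146.69.0.0/16 (H3) depth=16
  + 0.0.0.0/0 (H1) depth=0
  + 0.0.0.0/0 (H0) depth=0
  - 203.149.16.0/20 clear@20
  ? 146.69.212.236  path d0:H0→d1:-→d2:-→d3:-→d4:-→d5:-→d6:-→d7:-→d8:-→d9:-→d10:-→d11:-→d12:-→d13:-→d14:-→d15:-→d16:H3→d17:-→d18:-→d19:-→d20:-→d21:-→d22:-→d23:-→d24:-→d25:-→d26:-→d27:-→d28:-→d29:-→d30:-→d31:-→d32:H2  best=H2
  + 146.0.0.0/7 (H3) depth=7
  ? 68.71.79.165  path d0:H0→d1:-→d2:-  best=H0
  + 162.236.225.0/24 (H2) depth=24
  + 99.126.240.0/21 (H2) depth=21
  + 162.236.225.80/28 (H3) depth=28
  - 146.69.0.0/16 clear@16
  + 203.148.0.0/15 (H2) depth=15
  ? 99.112.0.53  path d0:H0→d1:-→d2:-→d3:-→d4:-→d5:-→d6:-→d7:-→d8:-→d9:-→d10:-→d11:-→d12:H1  best=H1
  + 203.0.0.0/8 (H0) depth=8
  + 162.224.0.0/12 (H2) depth=12

== LOOKUPS ==
["H2","H1","H3","H2","H0","H1"]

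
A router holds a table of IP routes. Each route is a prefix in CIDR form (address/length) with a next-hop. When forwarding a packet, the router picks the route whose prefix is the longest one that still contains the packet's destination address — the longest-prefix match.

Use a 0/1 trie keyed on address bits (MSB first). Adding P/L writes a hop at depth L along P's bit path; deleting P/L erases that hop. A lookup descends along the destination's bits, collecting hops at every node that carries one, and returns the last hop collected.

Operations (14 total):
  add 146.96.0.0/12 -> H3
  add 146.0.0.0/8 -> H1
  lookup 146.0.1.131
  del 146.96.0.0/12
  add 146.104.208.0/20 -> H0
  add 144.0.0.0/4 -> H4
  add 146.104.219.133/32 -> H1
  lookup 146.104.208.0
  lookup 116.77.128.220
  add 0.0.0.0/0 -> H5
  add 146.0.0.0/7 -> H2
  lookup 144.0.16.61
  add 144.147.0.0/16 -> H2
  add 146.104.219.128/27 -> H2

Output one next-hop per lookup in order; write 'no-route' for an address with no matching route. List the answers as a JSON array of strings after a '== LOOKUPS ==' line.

Trace:
  add 146.96.0.0/12 -> H3 at depth 12
  add 146.0.0.0/8 -> H1 at depth 8
  lookup 146.0.1.131: bits 100100100 walk d0:-→d1:-→d2:-→d3:-→d4:-→d5:-→d6:-→d7:-→d8:H1→d9:- -> H1
  - 146.96.0.0/12 clear@12
  add 146.104.208.0/20 -> H0 at depth 20
  add 144.0.0.0/4 -> H4 at depth 4
  add 146.104.219.133/32 -> H1 at depth 32
  lookup 146.104.208.0: bits 10010010011010001101 walk d0:-→d1:-→d2:-→d3:-→d4:H4→d5:-→d6:-→d7:-→d8:H1→d9:-→d10:-→d11:-→d12:-→d13:-→d14:-→d15:-→d16:-→d17:-→d18:-→d19:-→d20:H0 -> H0
  lookup 116.77.128.220: bits ε walk d0:- -> no-route
  add 0.0.0.0/0 -> H5 at depth 0
  add 146.0.0.0/7 -> H2 at depth 7
  lookup 144.0.16.61: bits 100100 walk d0:H5→d1:-→d2:-→d3:-→d4:H4→d5:-→d6:- -> H4
  add 144.147.0.0/16 -> H2 at depth 16
  add 146.104.219.128/27 -> H2 at depth 27

== LOOKUPS ==
["H1","H0","no-route","H4"]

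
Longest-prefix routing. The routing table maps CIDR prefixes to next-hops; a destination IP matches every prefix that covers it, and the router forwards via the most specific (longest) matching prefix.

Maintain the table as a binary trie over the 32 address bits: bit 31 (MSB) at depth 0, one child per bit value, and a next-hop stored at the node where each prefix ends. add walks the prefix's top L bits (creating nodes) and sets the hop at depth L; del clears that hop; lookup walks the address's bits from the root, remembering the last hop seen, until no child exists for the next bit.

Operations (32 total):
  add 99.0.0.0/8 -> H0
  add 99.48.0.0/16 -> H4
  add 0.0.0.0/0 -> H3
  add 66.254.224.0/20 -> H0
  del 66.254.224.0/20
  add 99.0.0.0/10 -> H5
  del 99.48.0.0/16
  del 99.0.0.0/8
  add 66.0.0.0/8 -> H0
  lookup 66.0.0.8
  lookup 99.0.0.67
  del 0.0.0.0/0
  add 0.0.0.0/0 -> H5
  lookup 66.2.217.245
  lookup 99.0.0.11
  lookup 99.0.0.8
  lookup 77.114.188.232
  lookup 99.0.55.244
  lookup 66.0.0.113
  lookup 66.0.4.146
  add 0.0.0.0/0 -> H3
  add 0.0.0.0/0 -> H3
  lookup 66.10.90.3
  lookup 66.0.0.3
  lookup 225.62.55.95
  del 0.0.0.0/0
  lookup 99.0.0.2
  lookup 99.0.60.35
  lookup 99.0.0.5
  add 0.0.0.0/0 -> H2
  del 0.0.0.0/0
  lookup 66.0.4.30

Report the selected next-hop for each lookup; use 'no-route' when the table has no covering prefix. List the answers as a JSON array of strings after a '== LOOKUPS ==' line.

Trace:
  add 99.0.0.0/8 -> H0 at depth 8
  add 99.48.0.0/16 -> H4 at depth 16
  add 0.0.0.0/0 -> H3 at depth 0
  add 66.254.224.0/20 -> H0 at depth 20
  del 66.254.224.0/20 (clear depth 20)
  add 99.0.0.0/10 -> H5 at depth 10
  del 99.48.0.0/16 (clear depth 16)
  del 99.0.0.0/8 (clear depth 8)
  add 66.0.0.0/8 -> H0 at depth 8
  lookup 66.0.0.8: bits 01000010 walk d0:H3→d1:-→d2:-→d3:-→d4:-→d5:-→d6:-→d7:-→d8:H0 -> H0
  lookup 99.0.0.67: bits 0110001100 walk d0:H3→d1:-→d2:-→d3:-→d4:-→d5:-→d6:-→d7:-→d8:-→d9:-→d10:H5 -> H5
  del 0.0.0.0/0 (clear depth 0)
  add 0.0.0.0/0 -> H5 at depth 0
  lookup 66.2.217.245: bits 01000010 walk d0:H5→d1:-→d2:-→d3:-→d4:-→d5:-→d6:-→d7:-→d8:H0 -> H0
  lookup 99.0.0.11: bits 0110001100 walk d0:H5→d1:-→d2:-→d3:-→d4:-→d5:-→d6:-→d7:-→d8:-→d9:-→d10:H5 -> H5
  lookup 99.0.0.8: bits 0110001100 walk d0:H5→d1:-→d2:-→d3:-→d4:-→d5:-→d6:-→d7:-→d8:-→d9:-→d10:H5 -> H5
  lookup 77.114.188.232: bits 0100 walk d0:H5→d1:-→d2:-→d3:-→d4:- -> H5
  lookup 99.0.55.244: bits 0110001100 walk d0:H5→d1:-→d2:-→d3:-→d4:-→d5:-→d6:-→d7:-→d8:-→d9:-→d10:H5 -> H5
  lookup 66.0.0.113: bits 01000010 walk d0:H5→d1:-→d2:-→d3:-→d4:-→d5:-→d6:-→d7:-→d8:H0 -> H0
  lookup 66.0.4.146: bits 01000010 walk d0:H5→d1:-→d2:-→d3:-→d4:-→d5:-→d6:-→d7:-→d8:H0 -> H0
  add 0.0.0.0/0 -> H3 at depth 0
  add 0.0.0.0/0 -> H3 at depth 0
  lookup 66.10.90.3: bits 01000010 walk d0:H3→d1:-→d2:-→d3:-→d4:-→d5:-→d6:-→d7:-→d8:H0 -> H0
  lookup 66.0.0.3: bits 01000010 walk d0:H3→d1:-→d2:-→d3:-→d4:-→d5:-→d6:-→d7:-→d8:H0 -> H0
  lookup 225.62.55.95: bits ε walk d0:H3 -> H3
  del 0.0.0.0/0 (clear depth 0)
  lookup 99.0.0.2: bits 0110001100 walk d0:-→d1:-→d2:-→d3:-→d4:-→d5:-→d6:-→d7:-→d8:-→d9:-→d10:H5 -> H5
  lookup 99.0.60.35: bits 0110001100 walk d0:-→d1:-→d2:-→d3:-→d4:-→d5:-→d6:-→d7:-→d8:-→d9:-→d10:H5 -> H5
  lookup 99.0.0.5: bits 0110001100 walk d0:-→d1:-→d2:-→d3:-→d4:-→d5:-→d6:-→d7:-→d8:-→d9:-→d10:H5 -> H5
  add 0.0.0.0/0 -> H2 at depth 0
  del 0.0.0.0/0 (clear depth 0)
  lookup 66.0.4.30: bits 01000010 walk d0:-→d1:-→d2:-→d3:-→d4:-→d5:-→d6:-→d7:-→d8:H0 -> H0

== LOOKUPS ==
["H0","H5","H0","H5","H5","H5","H5","H0","H0","H0","H0","H3","H5","H5","H5","H0"]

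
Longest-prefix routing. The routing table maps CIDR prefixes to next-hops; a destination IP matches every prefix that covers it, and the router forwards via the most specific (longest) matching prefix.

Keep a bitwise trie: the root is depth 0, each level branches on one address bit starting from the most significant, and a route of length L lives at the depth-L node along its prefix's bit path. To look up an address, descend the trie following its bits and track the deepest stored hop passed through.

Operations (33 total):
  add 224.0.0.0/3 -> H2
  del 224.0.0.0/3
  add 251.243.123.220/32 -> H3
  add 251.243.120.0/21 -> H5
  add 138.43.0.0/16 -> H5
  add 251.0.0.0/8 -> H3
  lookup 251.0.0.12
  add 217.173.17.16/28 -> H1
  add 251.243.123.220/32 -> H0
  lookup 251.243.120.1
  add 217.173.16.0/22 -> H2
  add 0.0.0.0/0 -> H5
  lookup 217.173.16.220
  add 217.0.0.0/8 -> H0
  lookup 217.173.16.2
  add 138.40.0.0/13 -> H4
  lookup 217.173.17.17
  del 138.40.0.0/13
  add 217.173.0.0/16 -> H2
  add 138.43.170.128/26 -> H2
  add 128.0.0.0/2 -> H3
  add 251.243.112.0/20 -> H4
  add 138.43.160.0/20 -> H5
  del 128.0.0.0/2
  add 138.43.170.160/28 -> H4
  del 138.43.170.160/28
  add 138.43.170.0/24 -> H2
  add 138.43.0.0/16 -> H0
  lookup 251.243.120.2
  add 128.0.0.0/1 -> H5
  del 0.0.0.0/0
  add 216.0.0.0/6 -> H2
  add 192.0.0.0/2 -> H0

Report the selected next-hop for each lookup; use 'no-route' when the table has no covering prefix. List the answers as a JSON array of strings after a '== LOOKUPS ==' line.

Process each operation:
  + 224.0.0.0/3 (H2) depth=3
  del 224.0.0.0/3 (clear depth 3)
  + 251.243.123.220/32 (H3) depth=32
  + 251.243.120.0/21 (H5) depth=21
  + 138.43.0.0/16 (H5) depth=16
  + 251.0.0.0/8 (H3) depth=8
  Q 251.0.0.12: descend 11111011 ; hops seen [H3] ; pick H3
  + 217.173.17.16/28 (H1) depth=28
  + 251.243.123.220/32 (H0) depth=32
  Q 251.243.120.1: descend 1111101111110011011110 ; hops seen [H3,H5] ; pick H5
  + 217.173.16.0/22 (H2) depth=22
  + 0.0.0.0/0 (H5) depth=0
  Q 217.173.16.220: descend 11011001101011010001000 ; hops seen [H5,H2] ; pick H2
  + 217.0.0.0/8 (H0) depth=8
  Q 217.173.16.2: descend 11011001101011010001000 ; hops seen [H5,H0,H2] ; pick H2
  + 138.40.0.0/13 (H4) depth=13
  Q 217.173.17.17: descend 1101100110101101000100010001 ; hops seen [H5,H0,H2,H1] ; pick H1
  del 138.40.0.0/13 (clear depth 13)
  + 217.173.0.0/16 (H2) depth=16
  + 138.43.170.128/26 (H2) depth=26
  + 128.0.0.0/2 (H3) depth=2
  + 251.243.112.0/20 (H4) depth=20
  + 138.43.160.0/20 (H5) depth=20
  del 128.0.0.0/2 (clear depth 2)
  + 138.43.170.160/28 (H4) depth=28
  del 138.43.170.160/28 (clear depth 28)
  + 138.43.170.0/24 (H2) depth=24
  + 138.43.0.0/16 (H0) depth=16
  Q 251.243.120.2: descend 1111101111110011011110 ; hops seen [H5,H3,H4,H5] ; pick H5
  + 128.0.0.0/1 (H5) depth=1
  del 0.0.0.0/0 (clear depth 0)
  + 216.0.0.0/6 (H2) depth=6
  + 192.0.0.0/2 (H0) depth=2

== LOOKUPS ==
["H3","H5","H2","H2","H1","H5"]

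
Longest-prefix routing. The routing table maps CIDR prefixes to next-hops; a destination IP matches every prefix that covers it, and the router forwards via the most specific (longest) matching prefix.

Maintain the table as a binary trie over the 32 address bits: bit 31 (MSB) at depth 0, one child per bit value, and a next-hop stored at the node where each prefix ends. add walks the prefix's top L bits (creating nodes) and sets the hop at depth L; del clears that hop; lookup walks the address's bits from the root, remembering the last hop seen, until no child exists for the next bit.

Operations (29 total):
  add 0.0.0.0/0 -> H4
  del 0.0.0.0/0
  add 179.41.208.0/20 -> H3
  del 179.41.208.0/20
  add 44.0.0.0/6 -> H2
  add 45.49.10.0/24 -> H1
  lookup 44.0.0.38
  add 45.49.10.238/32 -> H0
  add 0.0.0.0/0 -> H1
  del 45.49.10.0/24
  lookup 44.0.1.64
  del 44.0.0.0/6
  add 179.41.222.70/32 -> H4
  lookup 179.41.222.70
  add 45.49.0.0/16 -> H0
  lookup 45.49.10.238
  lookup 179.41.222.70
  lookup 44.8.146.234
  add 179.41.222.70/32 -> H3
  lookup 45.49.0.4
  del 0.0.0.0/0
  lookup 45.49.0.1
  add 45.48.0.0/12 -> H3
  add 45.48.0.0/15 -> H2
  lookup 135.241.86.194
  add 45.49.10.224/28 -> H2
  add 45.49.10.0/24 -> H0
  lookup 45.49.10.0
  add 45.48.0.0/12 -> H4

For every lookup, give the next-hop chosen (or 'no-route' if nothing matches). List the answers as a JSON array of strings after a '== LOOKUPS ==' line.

Apply in order:
  + 0.0.0.0/0 (H4) depth=0
  - 0.0.0.0/0 clear@0
  + 179.41.208.0/20 (H3) depth=20
  - 179.41.208.0/20 clear@20
  + 44.0.0.0/6 (H2) depth=6
  + 45.49.10.0/24 (H1) depth=24
  ? 44.0.0.38  path d0:-→d1:-→d2:-→d3:-→d4:-→d5:-→d6:H2→d7:-  best=H2
  + 45.49.10.238/32 (H0) depth=32
  + 0.0.0.0/0 (H1) depth=0
  - 45.49.10.0/24 clear@24
  ? 44.0.1.64  path d0:H1→d1:-→d2:-→d3:-→d4:-→d5:-→d6:H2→d7:-  best=H2
  - 44.0.0.0/6 clear@6
  + 179.41.222.70/32 (H4) depth=32
  ? 179.41.222.70  path d0:H1→d1:-→d2:-→d3:-→d4:-→d5:-→d6:-→d7:-→d8:-→d9:-→d10:-→d11:-→d12:-→d13:-→d14:-→d15:-→d16:-→d17:-→d18:-→d19:-→d20:-→d21:-→d22:-→d23:-→d24:-→d25:-→d26:-→d27:-→d28:-→d29:-→d30:-→d31:-→d32:H4  best=H4
  + 45.49.0.0/16 (H0) depth=16
  ? 45.49.10.238  path d0:H1→d1:-→d2:-→d3:-→d4:-→d5:-→d6:-→d7:-→d8:-→d9:-→d10:-→d11:-→d12:-→d13:-→d14:-→d15:-→d16:H0→d17:-→d18:-→d19:-→d20:-→d21:-→d22:-→d23:-→d24:-→d25:-→d26:-→d27:-→d28:-→d29:-→d30:-→d31:-→d32:H0  best=H0
  ? 179.41.222.70  path d0:H1→d1:-→d2:-→d3:-→d4:-→d5:-→d6:-→d7:-→d8:-→d9:-→d10:-→d11:-→d12:-→d13:-→d14:-→d15:-→d16:-→d17:-→d18:-→d19:-→d20:-→d21:-→d22:-→d23:-→d24:-→d25:-→d26:-→d27:-→d28:-→d29:-→d30:-→d31:-→d32:H4  best=H4
  ? 44.8.146.234  path d0:H1→d1:-→d2:-→d3:-→d4:-→d5:-→d6:-→d7:-  best=H1
  + 179.41.222.70/32 (H3) depth=32
  ? 45.49.0.4  path d0:H1→d1:-→d2:-→d3:-→d4:-→d5:-→d6:-→d7:-→d8:-→d9:-→d10:-→d11:-→d12:-→d13:-→d14:-→d15:-→d16:H0→d17:-→d18:-→d19:-→d20:-  best=H0
  - 0.0.0.0/0 clear@0
  ? 45.49.0.1  path d0:-→d1:-→d2:-→d3:-→d4:-→d5:-→d6:-→d7:-→d8:-→d9:-→d10:-→d11:-→d12:-→d13:-→d14:-→d15:-→d16:H0→d17:-→d18:-→d19:-→d20:-  best=H0
  + 45.48.0.0/12 (H3) depth=12
  + 45.48.0.0/15 (H2) depth=15
  ? 135.241.86.194  path d0:-→d1:-→d2:-  best=no-route
  + 45.49.10.224/28 (H2) depth=28
  + 45.49.10.0/24 (H0) depth=24
  ? 45.49.10.0  path d0:-→d1:-→d2:-→d3:-→d4:-→d5:-→d6:-→d7:-→d8:-→d9:-→d10:-→d11:-→d12:H3→d13:-→d14:-→d15:H2→d16:H0→d17:-→d18:-→d19:-→d20:-→d21:-→d22:-→d23:-→d24:H0  best=H0
  + 45.48.0.0/12 (H4) depth=12

== LOOKUPS ==
["H2","H2","H4","H0","H4","H1","H0","H0","no-route","H0"]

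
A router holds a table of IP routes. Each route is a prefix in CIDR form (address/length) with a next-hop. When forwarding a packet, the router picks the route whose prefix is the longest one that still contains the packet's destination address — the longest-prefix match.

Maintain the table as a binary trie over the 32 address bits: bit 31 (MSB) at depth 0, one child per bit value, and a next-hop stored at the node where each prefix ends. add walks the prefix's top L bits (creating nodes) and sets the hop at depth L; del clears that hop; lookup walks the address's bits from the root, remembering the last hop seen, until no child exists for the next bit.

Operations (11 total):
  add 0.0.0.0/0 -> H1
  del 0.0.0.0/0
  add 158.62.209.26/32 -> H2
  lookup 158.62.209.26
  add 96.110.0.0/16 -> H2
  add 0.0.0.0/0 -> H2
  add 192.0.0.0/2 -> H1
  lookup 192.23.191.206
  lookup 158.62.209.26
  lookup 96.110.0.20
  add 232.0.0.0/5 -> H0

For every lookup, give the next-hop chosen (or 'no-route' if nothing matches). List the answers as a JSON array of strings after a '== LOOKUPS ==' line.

Trace:
  add 0.0.0.0/0 -> H1 at depth 0
  - 0.0.0.0/0 clear@0
  add 158.62.209.26/32 -> H2 at depth 32
  lookup 158.62.209.26: bits 10011110001111101101000100011010 walk d0:-→d1:-→d2:-→d3:-→d4:-→d5:-→d6:-→d7:-→d8:-→d9:-→d10:-→d11:-→d12:-→d13:-→d14:-→d15:-→d16:-→d17:-→d18:-→d19:-→d20:-→d21:-→d22:-→d23:-→d24:-→d25:-→d26:-→d27:-→d28:-→d29:-→d30:-→d31:-→d32:H2 -> H2
  add 96.110.0.0/16 -> H2 at depth 16
  add 0.0.0.0/0 -> H2 at depth 0
  add 192.0.0.0/2 -> H1 at depth 2
  lookup 192.23.191.206: bits 11 walk d0:H2→d1:-→d2:H1 -> H1
  lookup 158.62.209.26: bits 10011110001111101101000100011010 walk d0:H2→d1:-→d2:-→d3:-→d4:-→d5:-→d6:-→d7:-→d8:-→d9:-→d10:-→d11:-→d12:-→d13:-→d14:-→d15:-→d16:-→d17:-→d18:-→d19:-→d20:-→d21:-→d22:-→d23:-→d24:-→d25:-→d26:-→d27:-→d28:-→d29:-→d30:-→d31:-→d32:H2 -> H2
  lookup 96.110.0.20: bits 0110000001101110 walk d0:H2→d1:-→d2:-→d3:-→d4:-→d5:-→d6:-→d7:-→d8:-→d9:-→d10:-→d11:-→d12:-→d13:-→d14:-→d15:-→d16:H2 -> H2
  add 232.0.0.0/5 -> H0 at depth 5

== LOOKUPS ==
["H2","H1","H2","H2"]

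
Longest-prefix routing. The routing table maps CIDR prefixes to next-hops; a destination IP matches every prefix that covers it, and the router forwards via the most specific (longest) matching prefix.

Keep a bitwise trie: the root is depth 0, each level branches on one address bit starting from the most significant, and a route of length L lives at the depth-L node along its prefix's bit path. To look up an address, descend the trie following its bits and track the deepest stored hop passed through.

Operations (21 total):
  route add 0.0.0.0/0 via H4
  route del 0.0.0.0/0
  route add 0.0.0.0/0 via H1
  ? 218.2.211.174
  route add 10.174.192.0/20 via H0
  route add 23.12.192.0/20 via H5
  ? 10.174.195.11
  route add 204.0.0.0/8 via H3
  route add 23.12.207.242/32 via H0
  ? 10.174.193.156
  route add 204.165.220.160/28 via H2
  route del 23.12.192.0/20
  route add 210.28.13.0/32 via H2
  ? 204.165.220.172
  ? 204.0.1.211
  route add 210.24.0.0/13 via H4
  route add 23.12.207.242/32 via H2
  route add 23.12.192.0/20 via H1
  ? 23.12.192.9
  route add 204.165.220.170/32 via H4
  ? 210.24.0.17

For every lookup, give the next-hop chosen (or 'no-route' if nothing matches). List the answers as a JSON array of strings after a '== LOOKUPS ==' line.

Apply in order:
  add 0.0.0.0/0 -> H4 at depth 0
  del 0.0.0.0/0 (clear depth 0)
  add 0.0.0.0/0 -> H1 at depth 0
  ? 218.2.211.174  path d0:H1  best=H1
  add 10.174.192.0/20 -> H0 at depth 20
  add 23.12.192.0/20 -> H5 at depth 20
  ? 10.174.195.11  path d0:H1→d1:-→d2:-→d3:-→d4:-→d5:-→d6:-→d7:-→d8:-→d9:-→d10:-→d11:-→d12:-→d13:-→d14:-→d15:-→d16:-→d17:-→d18:-→d19:-→d20:H0  best=H0
  add 204.0.0.0/8 -> H3 at depth 8
  add 23.12.207.242/32 -> H0 at depth 32
  ? 10.174.193.156  path d0:H1→d1:-→d2:-→d3:-→d4:-→d5:-→d6:-→d7:-→d8:-→d9:-→d10:-→d11:-→d12:-→d13:-→d14:-→d15:-→d16:-→d17:-→d18:-→d19:-→d20:H0  best=H0
  add 204.165.220.160/28 -> H2 at depth 28
  del 23.12.192.0/20 (clear depth 20)
  add 210.28.13.0/32 -> H2 at depth 32
  ? 204.165.220.172  path d0:H1→d1:-→d2:-→d3:-→d4:-→d5:-→d6:-→d7:-→d8:H3→d9:-→d10:-→d11:-→d12:-→d13:-→d14:-→d15:-→d16:-→d17:-→d18:-→d19:-→d20:-→d21:-→d22:-→d23:-→d24:-→d25:-→d26:-→d27:-→d28:H2  best=H2
  ? 204.0.1.211  path d0:H1→d1:-→d2:-→d3:-→d4:-→d5:-→d6:-→d7:-→d8:H3  best=H3
  add 210.24.0.0/13 -> H4 at depth 13
  add 23.12.207.242/32 -> H2 at depth 32
  add 23.12.192.0/20 -> H1 at depth 20
  ? 23.12.192.9  path d0:H1→d1:-→d2:-→d3:-→d4:-→d5:-→d6:-→d7:-→d8:-→d9:-→d10:-→d11:-→d12:-→d13:-→d14:-→d15:-→d16:-→d17:-→d18:-→d19:-→d20:H1  best=H1
  add 204.165.220.170/32 -> H4 at depth 32
  ? 210.24.0.17  path d0:H1→d1:-→d2:-→d3:-→d4:-→d5:-→d6:-→d7:-→d8:-→d9:-→d10:-→d11:-→d12:-→d13:H4  best=H4

== LOOKUPS ==
["H1","H0","H0","H2","H3","H1","H4"]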